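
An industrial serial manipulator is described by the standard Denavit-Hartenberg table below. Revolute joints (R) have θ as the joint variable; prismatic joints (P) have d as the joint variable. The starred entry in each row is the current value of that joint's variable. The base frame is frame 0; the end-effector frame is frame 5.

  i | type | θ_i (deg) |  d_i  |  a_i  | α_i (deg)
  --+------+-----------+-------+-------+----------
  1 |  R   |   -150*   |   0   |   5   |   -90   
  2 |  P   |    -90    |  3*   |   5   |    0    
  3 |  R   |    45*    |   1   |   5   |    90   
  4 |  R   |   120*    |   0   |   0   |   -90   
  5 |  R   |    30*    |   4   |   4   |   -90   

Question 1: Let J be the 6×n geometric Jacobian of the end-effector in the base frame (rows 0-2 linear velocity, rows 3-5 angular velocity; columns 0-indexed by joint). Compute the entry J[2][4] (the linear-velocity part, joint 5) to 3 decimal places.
axis z_4 = (0.2803,0.7392,-0.6124); lever o_n−o_4 = (2.4572,0.2640,-5.0884)
cross product → J_v[:, 4] = (-3.5997,-0.0783,-1.7424)
J_ω[:, 4] = z_4
entry J[2][4] = -1.7424

-1.742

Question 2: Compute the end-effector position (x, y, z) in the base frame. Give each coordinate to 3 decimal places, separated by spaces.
-2.935 -7.468 3.447

after link 1: o_1 = (-4.3301, -2.5000, 0.0000)
after link 2: o_2 = (-2.8301, -5.0981, 5.0000)
after link 3: o_3 = (-5.3920, -7.7319, 8.5355)
after link 4: o_4 = (-5.3920, -7.7319, 8.5355)
after link 5: o_5 = (-2.9348, -7.4679, 3.4471)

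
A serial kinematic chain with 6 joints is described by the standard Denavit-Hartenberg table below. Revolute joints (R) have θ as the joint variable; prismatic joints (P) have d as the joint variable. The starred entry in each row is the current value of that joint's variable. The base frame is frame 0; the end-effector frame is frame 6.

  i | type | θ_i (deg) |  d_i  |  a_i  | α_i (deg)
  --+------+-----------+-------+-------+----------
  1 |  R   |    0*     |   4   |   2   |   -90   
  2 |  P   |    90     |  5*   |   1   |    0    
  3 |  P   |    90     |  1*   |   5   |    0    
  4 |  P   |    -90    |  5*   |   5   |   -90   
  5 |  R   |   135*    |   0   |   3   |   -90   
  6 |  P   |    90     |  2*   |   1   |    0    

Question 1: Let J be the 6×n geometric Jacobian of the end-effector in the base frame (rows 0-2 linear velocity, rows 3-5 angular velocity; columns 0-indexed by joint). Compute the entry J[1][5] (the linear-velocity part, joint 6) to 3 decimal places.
0.707

prismatic axis z_5 = (-0.0000,0.7071,0.7071)
J_v[:, 5] = z_5; J_ω[:, 5] = (0,0,0)
entry J[1][5] = 0.7071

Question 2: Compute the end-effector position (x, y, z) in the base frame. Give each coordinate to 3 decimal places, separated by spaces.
-2.000 10.293 1.536

after link 1: o_1 = (2.0000, 0.0000, 4.0000)
after link 2: o_2 = (2.0000, 5.0000, 3.0000)
after link 3: o_3 = (-3.0000, 6.0000, 3.0000)
after link 4: o_4 = (-3.0000, 11.0000, -2.0000)
after link 5: o_5 = (-3.0000, 8.8787, 0.1213)
after link 6: o_6 = (-2.0000, 10.2929, 1.5355)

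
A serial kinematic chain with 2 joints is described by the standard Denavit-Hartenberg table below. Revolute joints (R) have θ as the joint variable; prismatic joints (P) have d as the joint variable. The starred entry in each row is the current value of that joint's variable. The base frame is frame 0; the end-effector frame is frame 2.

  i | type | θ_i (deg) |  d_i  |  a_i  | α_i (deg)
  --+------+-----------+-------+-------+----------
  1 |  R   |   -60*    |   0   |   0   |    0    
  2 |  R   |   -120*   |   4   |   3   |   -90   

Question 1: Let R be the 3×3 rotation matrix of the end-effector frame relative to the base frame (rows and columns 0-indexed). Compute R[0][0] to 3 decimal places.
-1.000

End-effector x-axis (col 0 of R) = (-1.0000,-0.0000,0.0000)
R[0][0] = -1.0000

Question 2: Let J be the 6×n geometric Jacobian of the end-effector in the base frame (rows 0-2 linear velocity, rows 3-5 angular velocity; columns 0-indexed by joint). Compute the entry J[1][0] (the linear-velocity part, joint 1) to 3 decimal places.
-3.000

axis z_0 = ẑ; lever o_n−o_0 = (-3.0000,-0.0000,4.0000)
cross product → J_v[:, 0] = (0.0000,-3.0000,0.0000)
J_ω[:, 0] = z_0
entry J[1][0] = -3.0000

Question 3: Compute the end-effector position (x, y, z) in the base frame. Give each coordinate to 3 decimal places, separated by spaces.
-3.000 -0.000 4.000

after link 1: o_1 = (0.0000, 0.0000, 0.0000)
after link 2: o_2 = (-3.0000, -0.0000, 4.0000)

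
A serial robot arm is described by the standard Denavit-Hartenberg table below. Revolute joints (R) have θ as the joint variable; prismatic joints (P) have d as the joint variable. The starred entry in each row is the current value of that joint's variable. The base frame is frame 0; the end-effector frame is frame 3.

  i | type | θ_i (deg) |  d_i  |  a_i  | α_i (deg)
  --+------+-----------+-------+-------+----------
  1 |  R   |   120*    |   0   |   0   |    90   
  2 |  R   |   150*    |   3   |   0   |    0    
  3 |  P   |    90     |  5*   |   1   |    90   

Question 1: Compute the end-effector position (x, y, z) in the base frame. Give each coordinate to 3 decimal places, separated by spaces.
after link 1: o_1 = (0.0000, 0.0000, 0.0000)
after link 2: o_2 = (2.5981, 1.5000, 0.0000)
after link 3: o_3 = (7.1782, 3.5670, -0.8660)

7.178 3.567 -0.866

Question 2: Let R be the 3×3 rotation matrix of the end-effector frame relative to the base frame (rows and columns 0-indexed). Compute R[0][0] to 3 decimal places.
End-effector x-axis (col 0 of R) = (0.2500,-0.4330,-0.8660)
R[0][0] = 0.2500

0.250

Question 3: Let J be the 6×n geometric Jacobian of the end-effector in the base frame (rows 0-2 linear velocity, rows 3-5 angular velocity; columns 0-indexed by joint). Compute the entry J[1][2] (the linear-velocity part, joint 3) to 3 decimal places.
prismatic axis z_2 = (0.8660,0.5000,0.0000)
J_v[:, 2] = z_2; J_ω[:, 2] = (0,0,0)
entry J[1][2] = 0.5000

0.500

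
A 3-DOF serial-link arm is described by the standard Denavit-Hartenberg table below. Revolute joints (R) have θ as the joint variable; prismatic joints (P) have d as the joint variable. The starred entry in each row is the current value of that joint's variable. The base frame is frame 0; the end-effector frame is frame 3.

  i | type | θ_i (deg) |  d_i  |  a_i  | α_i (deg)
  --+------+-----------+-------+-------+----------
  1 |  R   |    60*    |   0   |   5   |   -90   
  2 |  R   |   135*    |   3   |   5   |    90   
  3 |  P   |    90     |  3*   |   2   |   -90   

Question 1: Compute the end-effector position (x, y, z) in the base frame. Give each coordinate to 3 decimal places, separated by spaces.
after link 1: o_1 = (2.5000, 4.3301, 0.0000)
after link 2: o_2 = (-1.8658, 2.7683, -3.5355)
after link 3: o_3 = (-2.5372, 5.6054, -5.6569)

-2.537 5.605 -5.657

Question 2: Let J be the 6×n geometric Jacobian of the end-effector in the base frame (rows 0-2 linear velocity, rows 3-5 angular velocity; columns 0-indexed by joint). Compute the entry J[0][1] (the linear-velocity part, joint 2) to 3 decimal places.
-2.828

axis z_1 = (-0.8660,0.5000,0.0000); lever o_n−o_1 = (-5.0372,1.2753,-5.6569)
cross product → J_v[:, 1] = (-2.8284,-4.8990,1.4142)
J_ω[:, 1] = z_1
entry J[0][1] = -2.8284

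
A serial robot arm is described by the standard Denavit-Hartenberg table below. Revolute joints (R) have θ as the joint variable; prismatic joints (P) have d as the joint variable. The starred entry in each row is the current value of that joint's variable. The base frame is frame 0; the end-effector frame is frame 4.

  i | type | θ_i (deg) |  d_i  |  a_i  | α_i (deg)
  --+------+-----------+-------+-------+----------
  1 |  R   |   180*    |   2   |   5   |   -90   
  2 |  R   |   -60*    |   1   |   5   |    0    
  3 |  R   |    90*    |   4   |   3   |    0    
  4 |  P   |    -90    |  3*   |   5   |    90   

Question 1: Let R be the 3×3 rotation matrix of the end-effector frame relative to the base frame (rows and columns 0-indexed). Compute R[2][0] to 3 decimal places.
End-effector x-axis (col 0 of R) = (-0.5000,0.0000,0.8660)
R[2][0] = 0.8660

0.866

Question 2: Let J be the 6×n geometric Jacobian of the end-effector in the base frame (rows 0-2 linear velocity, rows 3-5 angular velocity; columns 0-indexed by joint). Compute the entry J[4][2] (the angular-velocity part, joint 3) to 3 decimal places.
axis z_2 = (-0.0000,-1.0000,0.0000); lever o_n−o_2 = (-5.0981,-7.0000,2.8301)
cross product → J_v[:, 2] = (-2.8301,0.0000,-5.0981)
J_ω[:, 2] = z_2
entry J[4][2] = -1.0000

-1.000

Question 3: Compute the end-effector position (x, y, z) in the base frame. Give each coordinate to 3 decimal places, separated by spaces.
-12.598 -8.000 9.160

after link 1: o_1 = (-5.0000, 0.0000, 2.0000)
after link 2: o_2 = (-7.5000, -1.0000, 6.3301)
after link 3: o_3 = (-10.0981, -5.0000, 4.8301)
after link 4: o_4 = (-12.5981, -8.0000, 9.1603)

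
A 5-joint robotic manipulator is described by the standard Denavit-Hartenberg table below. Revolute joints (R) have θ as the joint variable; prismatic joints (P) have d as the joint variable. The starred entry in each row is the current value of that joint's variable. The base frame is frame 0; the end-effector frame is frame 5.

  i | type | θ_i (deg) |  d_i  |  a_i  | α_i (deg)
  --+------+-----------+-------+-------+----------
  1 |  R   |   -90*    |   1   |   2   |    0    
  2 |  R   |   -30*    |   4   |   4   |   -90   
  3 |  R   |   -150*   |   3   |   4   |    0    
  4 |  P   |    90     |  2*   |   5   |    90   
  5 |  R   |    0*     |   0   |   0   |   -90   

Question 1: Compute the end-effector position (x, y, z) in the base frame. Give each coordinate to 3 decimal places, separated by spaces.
after link 1: o_1 = (0.0000, -2.0000, 1.0000)
after link 2: o_2 = (-2.0000, -5.4641, 5.0000)
after link 3: o_3 = (2.3301, -3.9641, 7.0000)
after link 4: o_4 = (2.8122, -7.1292, 11.3301)
after link 5: o_5 = (2.8122, -7.1292, 11.3301)

2.812 -7.129 11.330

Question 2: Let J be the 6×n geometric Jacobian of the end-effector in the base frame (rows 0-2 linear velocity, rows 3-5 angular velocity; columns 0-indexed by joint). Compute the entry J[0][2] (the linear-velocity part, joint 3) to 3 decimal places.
-3.165

axis z_2 = (0.8660,-0.5000,0.0000); lever o_n−o_2 = (4.8122,-1.6651,6.3301)
cross product → J_v[:, 2] = (-3.1651,-5.4821,0.9641)
J_ω[:, 2] = z_2
entry J[0][2] = -3.1651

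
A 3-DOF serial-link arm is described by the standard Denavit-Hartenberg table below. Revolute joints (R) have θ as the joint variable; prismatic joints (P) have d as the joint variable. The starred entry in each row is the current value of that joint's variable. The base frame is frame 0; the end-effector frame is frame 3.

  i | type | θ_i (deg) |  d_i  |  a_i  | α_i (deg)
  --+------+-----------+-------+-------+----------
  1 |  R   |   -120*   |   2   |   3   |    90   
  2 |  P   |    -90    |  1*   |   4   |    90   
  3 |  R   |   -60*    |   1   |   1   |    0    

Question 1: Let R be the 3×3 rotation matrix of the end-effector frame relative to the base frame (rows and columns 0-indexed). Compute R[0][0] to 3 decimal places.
0.750

End-effector x-axis (col 0 of R) = (0.7500,-0.4330,-0.5000)
R[0][0] = 0.7500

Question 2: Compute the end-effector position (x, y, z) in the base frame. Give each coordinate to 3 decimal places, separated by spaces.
-1.116 -1.665 -2.500

after link 1: o_1 = (-1.5000, -2.5981, 2.0000)
after link 2: o_2 = (-2.3660, -2.0981, -2.0000)
after link 3: o_3 = (-1.1160, -1.6651, -2.5000)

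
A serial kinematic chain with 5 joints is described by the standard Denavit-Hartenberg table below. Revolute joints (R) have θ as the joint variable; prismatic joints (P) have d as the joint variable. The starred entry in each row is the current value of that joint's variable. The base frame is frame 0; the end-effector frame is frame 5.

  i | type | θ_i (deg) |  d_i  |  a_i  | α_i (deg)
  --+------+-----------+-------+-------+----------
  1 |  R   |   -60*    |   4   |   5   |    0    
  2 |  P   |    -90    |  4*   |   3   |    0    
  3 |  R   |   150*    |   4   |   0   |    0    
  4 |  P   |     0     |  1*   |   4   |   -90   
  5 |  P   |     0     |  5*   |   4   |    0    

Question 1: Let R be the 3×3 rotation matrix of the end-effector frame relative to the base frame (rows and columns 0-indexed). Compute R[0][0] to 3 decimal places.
1.000

End-effector x-axis (col 0 of R) = (1.0000,0.0000,0.0000)
R[0][0] = 1.0000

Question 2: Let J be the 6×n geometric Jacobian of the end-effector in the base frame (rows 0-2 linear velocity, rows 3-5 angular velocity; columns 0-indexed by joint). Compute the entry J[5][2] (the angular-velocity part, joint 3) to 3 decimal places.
1.000

axis z_2 = (0.0000,0.0000,1.0000); lever o_n−o_2 = (8.0000,5.0000,5.0000)
cross product → J_v[:, 2] = (-5.0000,8.0000,0.0000)
J_ω[:, 2] = z_2
entry J[5][2] = 1.0000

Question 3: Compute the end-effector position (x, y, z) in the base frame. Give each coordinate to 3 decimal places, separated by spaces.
7.902 -0.830 13.000

after link 1: o_1 = (2.5000, -4.3301, 4.0000)
after link 2: o_2 = (-0.0981, -5.8301, 8.0000)
after link 3: o_3 = (-0.0981, -5.8301, 12.0000)
after link 4: o_4 = (3.9019, -5.8301, 13.0000)
after link 5: o_5 = (7.9019, -0.8301, 13.0000)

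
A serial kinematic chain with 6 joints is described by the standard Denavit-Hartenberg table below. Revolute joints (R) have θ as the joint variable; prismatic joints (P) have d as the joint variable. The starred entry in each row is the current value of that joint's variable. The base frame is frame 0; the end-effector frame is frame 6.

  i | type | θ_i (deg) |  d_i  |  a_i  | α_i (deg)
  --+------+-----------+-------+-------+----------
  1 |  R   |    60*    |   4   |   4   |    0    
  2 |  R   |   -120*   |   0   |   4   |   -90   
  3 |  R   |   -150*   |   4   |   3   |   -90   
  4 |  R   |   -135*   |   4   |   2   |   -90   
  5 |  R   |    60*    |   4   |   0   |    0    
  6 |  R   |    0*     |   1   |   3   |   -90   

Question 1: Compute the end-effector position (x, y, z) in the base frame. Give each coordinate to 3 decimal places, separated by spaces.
11.261 7.444 7.244

after link 1: o_1 = (2.0000, 3.4641, 4.0000)
after link 2: o_2 = (4.0000, 0.0000, 4.0000)
after link 3: o_3 = (6.1651, 4.2500, 5.5000)
after link 4: o_4 = (9.0022, 2.1644, 8.2570)
after link 5: o_5 = (10.2269, 5.6999, 9.6712)
after link 6: o_6 = (11.2614, 7.4436, 7.2444)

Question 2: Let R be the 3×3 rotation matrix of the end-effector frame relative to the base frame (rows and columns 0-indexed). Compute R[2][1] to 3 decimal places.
End-effector y-axis (col 1 of R) = (-0.3062,-0.8839,-0.3536)
R[2][1] = -0.3536

-0.354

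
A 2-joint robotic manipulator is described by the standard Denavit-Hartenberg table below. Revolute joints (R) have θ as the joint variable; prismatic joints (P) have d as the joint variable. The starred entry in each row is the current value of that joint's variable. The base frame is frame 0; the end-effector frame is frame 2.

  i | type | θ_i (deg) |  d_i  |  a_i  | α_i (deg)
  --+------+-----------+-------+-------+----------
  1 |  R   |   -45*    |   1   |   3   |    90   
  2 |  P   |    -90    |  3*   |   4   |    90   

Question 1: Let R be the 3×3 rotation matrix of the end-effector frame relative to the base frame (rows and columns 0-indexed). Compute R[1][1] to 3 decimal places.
-0.707

End-effector y-axis (col 1 of R) = (-0.7071,-0.7071,0.0000)
R[1][1] = -0.7071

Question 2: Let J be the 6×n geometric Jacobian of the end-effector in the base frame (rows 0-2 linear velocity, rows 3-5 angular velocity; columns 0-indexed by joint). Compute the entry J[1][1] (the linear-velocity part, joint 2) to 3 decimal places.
prismatic axis z_1 = (-0.7071,-0.7071,0.0000)
J_v[:, 1] = z_1; J_ω[:, 1] = (0,0,0)
entry J[1][1] = -0.7071

-0.707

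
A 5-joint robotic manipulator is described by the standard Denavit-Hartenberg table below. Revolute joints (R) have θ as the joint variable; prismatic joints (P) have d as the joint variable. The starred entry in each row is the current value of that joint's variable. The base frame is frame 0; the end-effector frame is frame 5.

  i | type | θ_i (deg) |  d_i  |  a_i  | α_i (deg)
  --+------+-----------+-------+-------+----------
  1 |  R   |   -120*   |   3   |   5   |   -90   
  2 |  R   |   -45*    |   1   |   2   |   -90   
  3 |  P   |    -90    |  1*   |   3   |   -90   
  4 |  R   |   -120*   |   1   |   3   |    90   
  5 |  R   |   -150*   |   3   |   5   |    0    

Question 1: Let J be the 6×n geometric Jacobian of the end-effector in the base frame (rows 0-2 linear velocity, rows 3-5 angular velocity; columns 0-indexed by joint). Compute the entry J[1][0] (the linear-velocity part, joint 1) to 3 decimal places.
-0.303

axis z_0 = ẑ; lever o_n−o_0 = (-0.3027,-4.6582,4.5216)
cross product → J_v[:, 0] = (4.6582,-0.3027,0.0000)
J_ω[:, 0] = z_0
entry J[1][0] = -0.3027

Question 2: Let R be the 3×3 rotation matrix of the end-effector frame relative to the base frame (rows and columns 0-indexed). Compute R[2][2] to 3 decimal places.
0.354

End-effector z-axis (col 2 of R) = (-0.5732,0.7392,0.3536)
R[2][2] = 0.3536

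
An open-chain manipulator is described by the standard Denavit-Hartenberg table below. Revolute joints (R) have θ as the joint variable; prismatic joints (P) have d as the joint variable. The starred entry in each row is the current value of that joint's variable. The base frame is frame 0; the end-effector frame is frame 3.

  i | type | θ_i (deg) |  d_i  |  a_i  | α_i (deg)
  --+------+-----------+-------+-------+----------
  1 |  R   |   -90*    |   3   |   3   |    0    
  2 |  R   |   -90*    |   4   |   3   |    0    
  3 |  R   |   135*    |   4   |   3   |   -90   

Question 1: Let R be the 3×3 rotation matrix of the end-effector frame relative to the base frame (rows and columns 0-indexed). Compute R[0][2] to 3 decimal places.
0.707

End-effector z-axis (col 2 of R) = (0.7071,0.7071,0.0000)
R[0][2] = 0.7071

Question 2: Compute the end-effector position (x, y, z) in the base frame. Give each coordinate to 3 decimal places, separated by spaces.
after link 1: o_1 = (0.0000, -3.0000, 3.0000)
after link 2: o_2 = (-3.0000, -3.0000, 7.0000)
after link 3: o_3 = (-0.8787, -5.1213, 11.0000)

-0.879 -5.121 11.000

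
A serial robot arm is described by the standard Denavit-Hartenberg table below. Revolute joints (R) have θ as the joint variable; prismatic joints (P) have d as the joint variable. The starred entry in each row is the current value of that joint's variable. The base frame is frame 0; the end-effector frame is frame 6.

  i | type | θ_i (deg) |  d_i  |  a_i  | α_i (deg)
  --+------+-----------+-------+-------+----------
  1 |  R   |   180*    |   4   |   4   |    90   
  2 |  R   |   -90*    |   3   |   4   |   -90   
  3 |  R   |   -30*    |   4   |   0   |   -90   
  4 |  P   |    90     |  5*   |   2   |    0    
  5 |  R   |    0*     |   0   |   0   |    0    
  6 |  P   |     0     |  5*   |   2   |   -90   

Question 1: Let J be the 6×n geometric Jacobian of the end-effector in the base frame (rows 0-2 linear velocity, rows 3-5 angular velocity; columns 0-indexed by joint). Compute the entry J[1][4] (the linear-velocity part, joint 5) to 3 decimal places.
axis z_4 = (-0.0000,-0.8660,-0.5000); lever o_n−o_4 = (2.0000,-4.3301,-2.5000)
cross product → J_v[:, 4] = (-0.0000,-1.0000,1.7321)
J_ω[:, 4] = z_4
entry J[1][4] = -1.0000

-1.000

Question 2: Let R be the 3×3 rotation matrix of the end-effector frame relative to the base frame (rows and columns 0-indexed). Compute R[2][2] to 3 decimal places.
0.866

End-effector z-axis (col 2 of R) = (0.0000,-0.5000,0.8660)
R[2][2] = 0.8660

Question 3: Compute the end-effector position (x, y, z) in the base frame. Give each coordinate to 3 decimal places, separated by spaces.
-4.000 -5.660 -5.000

after link 1: o_1 = (-4.0000, 0.0000, 4.0000)
after link 2: o_2 = (-4.0000, 3.0000, 0.0000)
after link 3: o_3 = (-8.0000, 3.0000, 0.0000)
after link 4: o_4 = (-6.0000, -1.3301, -2.5000)
after link 5: o_5 = (-6.0000, -1.3301, -2.5000)
after link 6: o_6 = (-4.0000, -5.6603, -5.0000)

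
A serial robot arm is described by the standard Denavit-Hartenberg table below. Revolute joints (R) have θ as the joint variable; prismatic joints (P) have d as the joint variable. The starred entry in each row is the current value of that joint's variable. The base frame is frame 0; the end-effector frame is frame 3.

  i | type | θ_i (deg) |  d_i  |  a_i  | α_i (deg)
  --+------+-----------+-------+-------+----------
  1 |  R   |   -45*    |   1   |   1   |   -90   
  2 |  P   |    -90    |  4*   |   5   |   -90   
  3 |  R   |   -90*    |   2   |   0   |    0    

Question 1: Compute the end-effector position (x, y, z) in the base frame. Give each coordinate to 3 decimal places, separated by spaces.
4.950 0.707 6.000

after link 1: o_1 = (0.7071, -0.7071, 1.0000)
after link 2: o_2 = (3.5355, 2.1213, 6.0000)
after link 3: o_3 = (4.9497, 0.7071, 6.0000)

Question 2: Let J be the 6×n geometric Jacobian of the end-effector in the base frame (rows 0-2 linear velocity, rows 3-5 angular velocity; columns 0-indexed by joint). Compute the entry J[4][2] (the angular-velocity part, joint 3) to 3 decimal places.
-0.707

axis z_2 = (0.7071,-0.7071,-0.0000); lever o_n−o_2 = (1.4142,-1.4142,0.0000)
cross product → J_v[:, 2] = (-0.0000,-0.0000,0.0000)
J_ω[:, 2] = z_2
entry J[4][2] = -0.7071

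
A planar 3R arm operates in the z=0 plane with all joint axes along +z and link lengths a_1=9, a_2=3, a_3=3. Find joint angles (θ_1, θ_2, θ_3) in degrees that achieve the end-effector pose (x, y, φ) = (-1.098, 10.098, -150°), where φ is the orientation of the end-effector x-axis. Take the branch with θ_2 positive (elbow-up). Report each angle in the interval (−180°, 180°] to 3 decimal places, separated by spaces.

75.260 30.003 104.736

wrist centre = target − a_3·(cos φ, sin φ) = (1.5001, 11.5980)
cos θ_2 = (136.7638−9²−3²)/(2·9·3) = 0.8660; θ_2 = 30.0033° (elbow-up)
β = atan2(11.5980,1.5001) = 82.6303°; ψ = atan2(1.5001,11.5980) = 7.3700°
θ_1 = β − ψ = 75.2603°
θ_3 = φ − θ_1 − θ_2 = 104.7364° (wrapped to (-180°,180°])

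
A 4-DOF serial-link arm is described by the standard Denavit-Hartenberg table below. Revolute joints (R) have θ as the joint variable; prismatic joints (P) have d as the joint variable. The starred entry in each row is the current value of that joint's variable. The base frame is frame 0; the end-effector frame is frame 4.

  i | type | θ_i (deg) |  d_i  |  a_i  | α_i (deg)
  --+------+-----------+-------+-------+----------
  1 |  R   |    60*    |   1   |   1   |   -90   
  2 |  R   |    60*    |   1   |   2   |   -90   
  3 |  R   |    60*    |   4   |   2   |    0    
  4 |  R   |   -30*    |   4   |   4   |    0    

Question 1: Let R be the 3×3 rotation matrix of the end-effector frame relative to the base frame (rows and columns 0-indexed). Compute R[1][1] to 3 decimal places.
-0.650

End-effector y-axis (col 1 of R) = (0.6250,-0.6495,0.4330)
R[1][1] = -0.6495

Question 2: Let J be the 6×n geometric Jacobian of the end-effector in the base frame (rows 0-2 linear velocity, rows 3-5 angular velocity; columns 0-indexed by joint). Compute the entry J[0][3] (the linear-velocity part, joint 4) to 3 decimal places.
axis z_3 = (-0.4330,-0.7500,-0.5000); lever o_n−o_3 = (0.8660,-2.5000,-5.0000)
cross product → J_v[:, 3] = (2.5000,-2.5981,1.7321)
J_ω[:, 3] = z_3
entry J[0][3] = 2.5000

2.500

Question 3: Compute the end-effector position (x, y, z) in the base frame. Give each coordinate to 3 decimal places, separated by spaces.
1.018 -3.701 -8.598

after link 1: o_1 = (0.5000, 0.8660, 1.0000)
after link 2: o_2 = (0.1340, 2.2321, -0.7321)
after link 3: o_3 = (0.1519, -1.2010, -3.5981)
after link 4: o_4 = (1.0179, -3.7010, -8.5981)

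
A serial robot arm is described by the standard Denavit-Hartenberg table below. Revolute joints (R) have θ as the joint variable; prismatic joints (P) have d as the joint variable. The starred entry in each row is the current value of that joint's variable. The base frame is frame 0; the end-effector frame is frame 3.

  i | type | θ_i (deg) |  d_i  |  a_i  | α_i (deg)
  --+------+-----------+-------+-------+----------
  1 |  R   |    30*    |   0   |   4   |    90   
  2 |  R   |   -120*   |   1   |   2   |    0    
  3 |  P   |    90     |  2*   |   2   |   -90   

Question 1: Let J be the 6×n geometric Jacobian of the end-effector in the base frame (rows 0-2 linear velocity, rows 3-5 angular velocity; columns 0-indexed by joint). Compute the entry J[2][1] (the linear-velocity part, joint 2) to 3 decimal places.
0.732

axis z_1 = (0.5000,-0.8660,0.0000); lever o_n−o_1 = (2.1340,-2.2321,-2.7321)
cross product → J_v[:, 1] = (2.3660,1.3660,0.7321)
J_ω[:, 1] = z_1
entry J[2][1] = 0.7321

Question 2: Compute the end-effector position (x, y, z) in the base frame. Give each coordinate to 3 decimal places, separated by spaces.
after link 1: o_1 = (3.4641, 2.0000, 0.0000)
after link 2: o_2 = (3.0981, 0.6340, -1.7321)
after link 3: o_3 = (5.5981, -0.2321, -2.7321)

5.598 -0.232 -2.732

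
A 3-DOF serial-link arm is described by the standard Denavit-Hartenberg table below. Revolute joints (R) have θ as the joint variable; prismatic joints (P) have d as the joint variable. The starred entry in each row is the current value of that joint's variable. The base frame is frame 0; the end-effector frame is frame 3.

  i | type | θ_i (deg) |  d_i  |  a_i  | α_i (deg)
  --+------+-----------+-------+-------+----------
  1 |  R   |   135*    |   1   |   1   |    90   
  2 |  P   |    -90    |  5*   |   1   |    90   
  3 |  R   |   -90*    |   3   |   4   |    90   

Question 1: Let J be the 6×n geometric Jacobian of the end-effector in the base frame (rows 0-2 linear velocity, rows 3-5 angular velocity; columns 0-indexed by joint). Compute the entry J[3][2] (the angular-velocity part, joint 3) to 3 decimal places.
axis z_2 = (0.7071,-0.7071,-0.0000); lever o_n−o_2 = (-0.7071,-4.9497,-0.0000)
cross product → J_v[:, 2] = (0.0000,0.0000,-4.0000)
J_ω[:, 2] = z_2
entry J[3][2] = 0.7071

0.707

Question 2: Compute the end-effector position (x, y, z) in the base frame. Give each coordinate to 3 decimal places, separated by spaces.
2.121 -0.707 -0.000

after link 1: o_1 = (-0.7071, 0.7071, 1.0000)
after link 2: o_2 = (2.8284, 4.2426, 0.0000)
after link 3: o_3 = (2.1213, -0.7071, -0.0000)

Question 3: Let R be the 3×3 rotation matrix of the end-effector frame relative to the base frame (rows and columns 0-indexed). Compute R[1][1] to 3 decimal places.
-0.707

End-effector y-axis (col 1 of R) = (0.7071,-0.7071,-0.0000)
R[1][1] = -0.7071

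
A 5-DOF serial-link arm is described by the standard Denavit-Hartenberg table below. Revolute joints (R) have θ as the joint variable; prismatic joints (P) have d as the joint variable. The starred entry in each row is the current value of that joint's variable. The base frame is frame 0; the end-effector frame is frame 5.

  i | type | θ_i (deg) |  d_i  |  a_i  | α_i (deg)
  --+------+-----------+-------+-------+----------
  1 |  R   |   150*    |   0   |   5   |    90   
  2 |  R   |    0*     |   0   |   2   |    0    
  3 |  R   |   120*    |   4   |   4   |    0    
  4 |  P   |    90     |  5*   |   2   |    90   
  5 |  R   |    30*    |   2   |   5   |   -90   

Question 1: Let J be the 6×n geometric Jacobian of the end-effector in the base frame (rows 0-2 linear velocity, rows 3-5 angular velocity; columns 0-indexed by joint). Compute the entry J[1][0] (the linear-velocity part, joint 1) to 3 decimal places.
7.033

axis z_0 = ẑ; lever o_n−o_0 = (7.0335,9.2183,2.0311)
cross product → J_v[:, 0] = (-9.2183,7.0335,0.0000)
J_ω[:, 0] = z_0
entry J[1][0] = 7.0335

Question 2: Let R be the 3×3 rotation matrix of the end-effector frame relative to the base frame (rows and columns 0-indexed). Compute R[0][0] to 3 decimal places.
End-effector x-axis (col 0 of R) = (0.8995,0.0580,-0.4330)
R[0][0] = 0.8995

0.900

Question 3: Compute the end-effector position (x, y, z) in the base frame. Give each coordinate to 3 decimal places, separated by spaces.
after link 1: o_1 = (-4.3301, 2.5000, 0.0000)
after link 2: o_2 = (-6.0622, 3.5000, 0.0000)
after link 3: o_3 = (-2.3301, 5.9641, 3.4641)
after link 4: o_4 = (1.6699, 9.4282, 2.4641)
after link 5: o_5 = (7.0335, 9.2183, 2.0311)

7.033 9.218 2.031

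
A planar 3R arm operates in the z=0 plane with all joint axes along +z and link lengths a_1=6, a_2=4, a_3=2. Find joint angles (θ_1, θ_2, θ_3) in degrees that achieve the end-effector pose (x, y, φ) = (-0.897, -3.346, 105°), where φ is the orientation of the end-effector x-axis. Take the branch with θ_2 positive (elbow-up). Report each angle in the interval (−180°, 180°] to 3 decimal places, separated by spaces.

-135.005 120.001 120.004

wrist centre = target − a_3·(cos φ, sin φ) = (-0.3794, -5.2779)
cos θ_2 = (27.9996−6²−4²)/(2·6·4) = -0.5000; θ_2 = 120.0005° (elbow-up)
β = atan2(-5.2779,-0.3794) = -94.1112°; ψ = atan2(3.4641,4.0000) = 40.8935°
θ_1 = β − ψ = -135.0047°
θ_3 = φ − θ_1 − θ_2 = 120.0042° (wrapped to (-180°,180°])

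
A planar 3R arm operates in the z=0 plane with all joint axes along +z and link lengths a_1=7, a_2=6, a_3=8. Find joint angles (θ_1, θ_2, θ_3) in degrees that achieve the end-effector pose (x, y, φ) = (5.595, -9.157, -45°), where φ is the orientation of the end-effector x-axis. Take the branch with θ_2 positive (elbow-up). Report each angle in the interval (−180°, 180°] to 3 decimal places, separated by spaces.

-149.995 149.999 -45.004

wrist centre = target − a_3·(cos φ, sin φ) = (-0.0619, -3.5001)
cos θ_2 = (12.2548−7²−6²)/(2·7·6) = -0.8660; θ_2 = 149.9987° (elbow-up)
β = atan2(-3.5001,-0.0619) = -91.0124°; ψ = atan2(3.0001,1.8039) = 58.9823°
θ_1 = β − ψ = -149.9947°
θ_3 = φ − θ_1 − θ_2 = -45.0040° (wrapped to (-180°,180°])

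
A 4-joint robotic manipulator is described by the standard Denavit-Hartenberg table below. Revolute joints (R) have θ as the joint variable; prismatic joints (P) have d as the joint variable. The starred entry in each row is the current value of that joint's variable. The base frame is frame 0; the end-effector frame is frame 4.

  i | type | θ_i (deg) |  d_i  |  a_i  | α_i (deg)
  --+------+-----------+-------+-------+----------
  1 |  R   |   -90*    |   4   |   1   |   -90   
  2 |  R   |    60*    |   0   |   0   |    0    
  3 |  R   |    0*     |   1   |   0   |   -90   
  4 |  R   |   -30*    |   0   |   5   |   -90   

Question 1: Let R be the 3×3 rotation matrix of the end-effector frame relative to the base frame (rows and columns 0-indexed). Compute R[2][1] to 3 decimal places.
End-effector y-axis (col 1 of R) = (-0.0000,-0.8660,0.5000)
R[2][1] = 0.5000

0.500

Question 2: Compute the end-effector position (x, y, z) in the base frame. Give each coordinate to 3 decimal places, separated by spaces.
after link 1: o_1 = (0.0000, -1.0000, 4.0000)
after link 2: o_2 = (0.0000, -1.0000, 4.0000)
after link 3: o_3 = (1.0000, -1.0000, 4.0000)
after link 4: o_4 = (3.5000, -3.1651, 0.2500)

3.500 -3.165 0.250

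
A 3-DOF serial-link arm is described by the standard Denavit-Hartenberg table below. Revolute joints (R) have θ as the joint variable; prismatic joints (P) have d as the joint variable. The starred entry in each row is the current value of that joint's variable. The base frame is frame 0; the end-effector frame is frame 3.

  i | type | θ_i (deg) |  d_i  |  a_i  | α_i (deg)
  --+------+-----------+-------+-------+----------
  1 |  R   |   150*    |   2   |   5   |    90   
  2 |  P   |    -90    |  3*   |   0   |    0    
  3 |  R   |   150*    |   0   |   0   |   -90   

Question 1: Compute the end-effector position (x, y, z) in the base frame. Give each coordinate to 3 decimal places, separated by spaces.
-2.830 5.098 2.000

after link 1: o_1 = (-4.3301, 2.5000, 2.0000)
after link 2: o_2 = (-2.8301, 5.0981, 2.0000)
after link 3: o_3 = (-2.8301, 5.0981, 2.0000)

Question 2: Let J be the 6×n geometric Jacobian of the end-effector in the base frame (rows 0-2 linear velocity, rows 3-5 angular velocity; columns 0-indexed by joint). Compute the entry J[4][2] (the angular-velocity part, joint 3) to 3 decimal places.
0.866

axis z_2 = (0.5000,0.8660,0.0000); lever o_n−o_2 = (0.0000,0.0000,0.0000)
cross product → J_v[:, 2] = (0.0000,0.0000,0.0000)
J_ω[:, 2] = z_2
entry J[4][2] = 0.8660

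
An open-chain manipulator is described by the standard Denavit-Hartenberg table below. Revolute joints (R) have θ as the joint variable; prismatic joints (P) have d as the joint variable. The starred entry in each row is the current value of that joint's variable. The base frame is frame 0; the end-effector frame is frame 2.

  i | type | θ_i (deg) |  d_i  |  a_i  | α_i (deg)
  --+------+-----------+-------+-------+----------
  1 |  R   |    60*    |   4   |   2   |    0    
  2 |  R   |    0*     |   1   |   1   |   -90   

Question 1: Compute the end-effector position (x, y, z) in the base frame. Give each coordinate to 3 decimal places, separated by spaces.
after link 1: o_1 = (1.0000, 1.7321, 4.0000)
after link 2: o_2 = (1.5000, 2.5981, 5.0000)

1.500 2.598 5.000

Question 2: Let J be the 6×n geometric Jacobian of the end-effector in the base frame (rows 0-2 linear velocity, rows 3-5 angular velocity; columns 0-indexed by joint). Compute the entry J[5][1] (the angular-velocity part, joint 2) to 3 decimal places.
1.000

axis z_1 = (0.0000,0.0000,1.0000); lever o_n−o_1 = (0.5000,0.8660,1.0000)
cross product → J_v[:, 1] = (-0.8660,0.5000,0.0000)
J_ω[:, 1] = z_1
entry J[5][1] = 1.0000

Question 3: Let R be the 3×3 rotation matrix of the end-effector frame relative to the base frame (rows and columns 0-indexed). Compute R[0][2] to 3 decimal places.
-0.866

End-effector z-axis (col 2 of R) = (-0.8660,0.5000,0.0000)
R[0][2] = -0.8660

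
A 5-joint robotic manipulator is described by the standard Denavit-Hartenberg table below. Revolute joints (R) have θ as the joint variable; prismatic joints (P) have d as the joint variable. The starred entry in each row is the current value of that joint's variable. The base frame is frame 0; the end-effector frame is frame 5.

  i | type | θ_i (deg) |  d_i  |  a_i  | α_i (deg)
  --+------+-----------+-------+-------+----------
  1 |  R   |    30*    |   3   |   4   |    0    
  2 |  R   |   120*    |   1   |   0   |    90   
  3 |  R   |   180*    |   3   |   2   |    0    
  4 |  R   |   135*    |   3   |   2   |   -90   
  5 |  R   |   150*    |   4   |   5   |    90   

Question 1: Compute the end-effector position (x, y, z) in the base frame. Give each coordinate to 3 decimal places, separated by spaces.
5.924 4.621 8.476

after link 1: o_1 = (3.4641, 2.0000, 3.0000)
after link 2: o_2 = (3.4641, 2.0000, 4.0000)
after link 3: o_3 = (6.6962, 3.5981, 4.0000)
after link 4: o_4 = (6.9714, 6.9033, 2.5858)
after link 5: o_5 = (5.9236, 4.6215, 8.4761)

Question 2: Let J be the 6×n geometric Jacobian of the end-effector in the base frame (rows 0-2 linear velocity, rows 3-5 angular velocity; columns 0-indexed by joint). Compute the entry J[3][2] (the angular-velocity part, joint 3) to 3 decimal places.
0.500

axis z_2 = (0.5000,0.8660,0.0000); lever o_n−o_2 = (2.4595,2.6215,4.4761)
cross product → J_v[:, 2] = (3.8764,-2.2380,-0.8192)
J_ω[:, 2] = z_2
entry J[3][2] = 0.5000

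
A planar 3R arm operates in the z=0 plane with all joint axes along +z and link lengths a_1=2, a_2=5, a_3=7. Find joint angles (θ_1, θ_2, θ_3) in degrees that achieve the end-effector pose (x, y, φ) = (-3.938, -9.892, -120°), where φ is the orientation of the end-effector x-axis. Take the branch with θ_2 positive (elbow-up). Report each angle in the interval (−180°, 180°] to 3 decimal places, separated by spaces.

150.007 134.994 -45.001

wrist centre = target − a_3·(cos φ, sin φ) = (-0.4380, -3.8298)
cos θ_2 = (14.8594−2²−5²)/(2·2·5) = -0.7070; θ_2 = 134.9939° (elbow-up)
β = atan2(-3.8298,-0.4380) = -96.5243°; ψ = atan2(3.5359,-1.5352) = 113.4686°
θ_1 = β − ψ = -209.9929°
θ_3 = φ − θ_1 − θ_2 = -45.0009° (wrapped to (-180°,180°])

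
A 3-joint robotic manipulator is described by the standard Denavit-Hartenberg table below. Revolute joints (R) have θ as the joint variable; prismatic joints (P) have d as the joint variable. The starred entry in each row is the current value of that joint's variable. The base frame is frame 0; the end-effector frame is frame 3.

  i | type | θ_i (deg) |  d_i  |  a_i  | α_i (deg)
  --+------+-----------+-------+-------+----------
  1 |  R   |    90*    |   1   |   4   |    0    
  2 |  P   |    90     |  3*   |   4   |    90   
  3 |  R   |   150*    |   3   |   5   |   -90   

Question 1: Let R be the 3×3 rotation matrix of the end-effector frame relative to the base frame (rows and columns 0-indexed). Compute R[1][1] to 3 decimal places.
-1.000

End-effector y-axis (col 1 of R) = (-0.0000,-1.0000,-0.0000)
R[1][1] = -1.0000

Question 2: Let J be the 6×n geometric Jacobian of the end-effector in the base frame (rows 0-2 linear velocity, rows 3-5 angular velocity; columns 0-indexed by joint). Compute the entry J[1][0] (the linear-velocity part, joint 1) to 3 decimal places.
axis z_0 = ẑ; lever o_n−o_0 = (0.3301,7.0000,6.5000)
cross product → J_v[:, 0] = (-7.0000,0.3301,0.0000)
J_ω[:, 0] = z_0
entry J[1][0] = 0.3301

0.330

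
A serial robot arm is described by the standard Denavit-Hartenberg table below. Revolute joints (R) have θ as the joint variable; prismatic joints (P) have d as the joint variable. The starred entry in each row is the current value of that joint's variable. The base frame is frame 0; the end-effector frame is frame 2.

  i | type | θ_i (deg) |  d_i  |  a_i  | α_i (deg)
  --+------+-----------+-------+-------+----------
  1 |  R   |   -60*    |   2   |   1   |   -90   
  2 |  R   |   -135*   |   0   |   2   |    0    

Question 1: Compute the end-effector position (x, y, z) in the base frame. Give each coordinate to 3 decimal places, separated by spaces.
after link 1: o_1 = (0.5000, -0.8660, 2.0000)
after link 2: o_2 = (-0.2071, 0.3587, 3.4142)

-0.207 0.359 3.414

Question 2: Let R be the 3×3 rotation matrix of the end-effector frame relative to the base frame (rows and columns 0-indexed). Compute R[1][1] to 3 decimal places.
-0.612

End-effector y-axis (col 1 of R) = (0.3536,-0.6124,0.7071)
R[1][1] = -0.6124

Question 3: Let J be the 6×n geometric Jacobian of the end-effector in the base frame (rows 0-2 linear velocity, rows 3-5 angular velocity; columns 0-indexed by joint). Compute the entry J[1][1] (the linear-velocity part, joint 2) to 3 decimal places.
-1.225

axis z_1 = (0.8660,0.5000,0.0000); lever o_n−o_1 = (-0.7071,1.2247,1.4142)
cross product → J_v[:, 1] = (0.7071,-1.2247,1.4142)
J_ω[:, 1] = z_1
entry J[1][1] = -1.2247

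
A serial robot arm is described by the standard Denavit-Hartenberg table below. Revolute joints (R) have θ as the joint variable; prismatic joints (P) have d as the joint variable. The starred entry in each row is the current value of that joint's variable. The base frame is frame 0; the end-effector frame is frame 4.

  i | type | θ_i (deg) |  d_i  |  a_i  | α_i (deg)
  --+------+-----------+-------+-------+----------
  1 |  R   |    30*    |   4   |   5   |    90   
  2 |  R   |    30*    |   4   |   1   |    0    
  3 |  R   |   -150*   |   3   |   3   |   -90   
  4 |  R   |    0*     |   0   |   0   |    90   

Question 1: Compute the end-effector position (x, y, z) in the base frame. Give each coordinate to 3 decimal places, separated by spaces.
7.281 -3.879 1.902

after link 1: o_1 = (4.3301, 2.5000, 4.0000)
after link 2: o_2 = (7.0801, -0.5311, 4.5000)
after link 3: o_3 = (7.2811, -3.8792, 1.9019)
after link 4: o_4 = (7.2811, -3.8792, 1.9019)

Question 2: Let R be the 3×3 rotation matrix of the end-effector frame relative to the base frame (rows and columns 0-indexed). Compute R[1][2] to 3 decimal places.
-0.866

End-effector z-axis (col 2 of R) = (0.5000,-0.8660,0.0000)
R[1][2] = -0.8660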